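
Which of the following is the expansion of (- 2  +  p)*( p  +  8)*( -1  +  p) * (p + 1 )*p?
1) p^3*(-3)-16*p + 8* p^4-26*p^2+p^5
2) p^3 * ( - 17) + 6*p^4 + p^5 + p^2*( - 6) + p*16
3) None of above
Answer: 2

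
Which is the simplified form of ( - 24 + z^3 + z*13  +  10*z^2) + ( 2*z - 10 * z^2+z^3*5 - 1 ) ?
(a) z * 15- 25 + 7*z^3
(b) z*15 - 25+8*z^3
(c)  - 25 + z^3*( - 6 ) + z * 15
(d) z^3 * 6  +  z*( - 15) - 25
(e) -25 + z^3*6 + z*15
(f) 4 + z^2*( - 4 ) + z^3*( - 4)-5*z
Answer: e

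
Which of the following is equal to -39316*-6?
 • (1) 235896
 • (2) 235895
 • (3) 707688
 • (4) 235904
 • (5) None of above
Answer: 1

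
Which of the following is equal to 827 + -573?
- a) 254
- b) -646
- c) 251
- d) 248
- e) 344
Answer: a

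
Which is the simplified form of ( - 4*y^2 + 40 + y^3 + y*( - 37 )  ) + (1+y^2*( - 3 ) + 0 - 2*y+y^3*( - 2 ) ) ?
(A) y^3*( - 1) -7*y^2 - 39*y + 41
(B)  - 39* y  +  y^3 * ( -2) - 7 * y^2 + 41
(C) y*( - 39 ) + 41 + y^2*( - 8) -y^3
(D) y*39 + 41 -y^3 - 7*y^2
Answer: A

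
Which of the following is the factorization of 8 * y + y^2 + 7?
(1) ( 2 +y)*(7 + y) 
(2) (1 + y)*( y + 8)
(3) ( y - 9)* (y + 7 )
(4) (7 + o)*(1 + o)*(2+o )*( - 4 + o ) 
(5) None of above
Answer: 5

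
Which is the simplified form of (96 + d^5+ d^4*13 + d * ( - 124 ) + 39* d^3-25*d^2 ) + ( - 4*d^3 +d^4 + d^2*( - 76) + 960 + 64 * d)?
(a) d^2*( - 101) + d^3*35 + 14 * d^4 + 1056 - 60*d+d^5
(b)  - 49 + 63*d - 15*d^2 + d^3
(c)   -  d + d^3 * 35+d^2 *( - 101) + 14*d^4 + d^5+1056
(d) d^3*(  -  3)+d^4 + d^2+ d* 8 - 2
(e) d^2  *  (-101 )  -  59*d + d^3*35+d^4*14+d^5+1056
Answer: a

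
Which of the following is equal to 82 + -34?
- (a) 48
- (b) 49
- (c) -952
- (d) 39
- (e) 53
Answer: a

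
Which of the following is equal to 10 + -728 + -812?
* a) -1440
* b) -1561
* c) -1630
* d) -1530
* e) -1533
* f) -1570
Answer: d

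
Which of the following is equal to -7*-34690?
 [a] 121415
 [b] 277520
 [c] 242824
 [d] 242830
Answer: d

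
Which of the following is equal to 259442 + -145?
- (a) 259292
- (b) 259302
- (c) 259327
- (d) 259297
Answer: d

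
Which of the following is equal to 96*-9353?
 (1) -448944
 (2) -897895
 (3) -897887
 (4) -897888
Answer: 4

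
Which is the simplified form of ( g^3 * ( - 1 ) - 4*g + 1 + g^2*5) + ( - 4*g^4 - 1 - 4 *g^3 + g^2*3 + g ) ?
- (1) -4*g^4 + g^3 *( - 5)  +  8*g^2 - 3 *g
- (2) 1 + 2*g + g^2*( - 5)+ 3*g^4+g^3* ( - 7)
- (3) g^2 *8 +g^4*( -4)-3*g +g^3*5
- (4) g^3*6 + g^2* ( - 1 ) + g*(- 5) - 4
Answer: 1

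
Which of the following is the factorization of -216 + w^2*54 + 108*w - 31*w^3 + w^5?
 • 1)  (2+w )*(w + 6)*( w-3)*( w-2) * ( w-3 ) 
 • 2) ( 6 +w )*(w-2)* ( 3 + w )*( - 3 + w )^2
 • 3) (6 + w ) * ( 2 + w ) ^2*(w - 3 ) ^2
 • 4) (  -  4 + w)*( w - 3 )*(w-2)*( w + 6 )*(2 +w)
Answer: 1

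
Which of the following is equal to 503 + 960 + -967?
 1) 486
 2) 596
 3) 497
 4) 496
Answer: 4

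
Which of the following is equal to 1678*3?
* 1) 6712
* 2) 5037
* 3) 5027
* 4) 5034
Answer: 4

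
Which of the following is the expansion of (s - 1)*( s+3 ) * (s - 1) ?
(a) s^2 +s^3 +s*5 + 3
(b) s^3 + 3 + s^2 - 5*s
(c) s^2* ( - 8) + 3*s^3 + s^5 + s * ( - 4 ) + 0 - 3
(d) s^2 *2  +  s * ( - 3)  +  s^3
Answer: b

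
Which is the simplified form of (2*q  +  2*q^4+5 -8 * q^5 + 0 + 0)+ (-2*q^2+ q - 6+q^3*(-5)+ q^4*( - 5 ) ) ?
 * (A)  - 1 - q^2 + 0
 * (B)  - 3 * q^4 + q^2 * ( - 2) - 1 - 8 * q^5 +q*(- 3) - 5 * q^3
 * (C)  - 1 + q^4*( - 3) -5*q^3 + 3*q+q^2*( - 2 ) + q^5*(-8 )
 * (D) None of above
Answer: C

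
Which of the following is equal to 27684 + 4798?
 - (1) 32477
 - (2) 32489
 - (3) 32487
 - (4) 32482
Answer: 4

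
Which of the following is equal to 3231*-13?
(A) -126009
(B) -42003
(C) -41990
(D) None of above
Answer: B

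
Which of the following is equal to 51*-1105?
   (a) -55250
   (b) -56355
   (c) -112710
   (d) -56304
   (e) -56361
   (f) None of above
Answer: b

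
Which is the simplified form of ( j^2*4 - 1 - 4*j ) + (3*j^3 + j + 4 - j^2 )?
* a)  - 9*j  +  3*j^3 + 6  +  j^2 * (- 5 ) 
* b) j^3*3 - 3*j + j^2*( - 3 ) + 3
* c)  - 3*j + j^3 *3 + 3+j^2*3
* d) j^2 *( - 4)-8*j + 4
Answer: c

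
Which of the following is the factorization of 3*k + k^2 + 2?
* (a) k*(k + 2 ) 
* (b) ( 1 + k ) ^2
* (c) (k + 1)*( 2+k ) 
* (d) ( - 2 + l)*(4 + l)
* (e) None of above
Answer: c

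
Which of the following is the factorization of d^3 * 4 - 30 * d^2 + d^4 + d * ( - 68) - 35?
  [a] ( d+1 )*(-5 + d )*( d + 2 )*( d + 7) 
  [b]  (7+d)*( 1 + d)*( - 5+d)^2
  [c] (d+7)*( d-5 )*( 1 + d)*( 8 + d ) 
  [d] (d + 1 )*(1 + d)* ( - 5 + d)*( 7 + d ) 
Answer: d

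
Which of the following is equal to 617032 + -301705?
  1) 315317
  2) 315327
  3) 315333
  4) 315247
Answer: 2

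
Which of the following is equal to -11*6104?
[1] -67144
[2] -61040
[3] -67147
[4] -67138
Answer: 1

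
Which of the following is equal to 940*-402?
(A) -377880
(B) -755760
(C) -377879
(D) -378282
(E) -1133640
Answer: A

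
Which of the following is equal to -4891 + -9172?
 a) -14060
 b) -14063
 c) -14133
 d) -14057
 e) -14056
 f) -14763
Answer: b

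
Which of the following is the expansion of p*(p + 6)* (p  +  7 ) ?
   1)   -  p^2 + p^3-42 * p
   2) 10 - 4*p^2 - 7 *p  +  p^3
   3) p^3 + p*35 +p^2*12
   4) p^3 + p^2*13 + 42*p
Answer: 4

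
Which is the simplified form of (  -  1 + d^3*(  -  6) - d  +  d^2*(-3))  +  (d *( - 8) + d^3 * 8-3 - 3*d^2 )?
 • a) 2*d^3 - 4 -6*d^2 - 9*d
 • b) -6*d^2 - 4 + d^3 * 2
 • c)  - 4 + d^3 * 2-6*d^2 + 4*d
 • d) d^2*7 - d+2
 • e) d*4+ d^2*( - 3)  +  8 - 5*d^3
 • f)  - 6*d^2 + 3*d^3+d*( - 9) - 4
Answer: a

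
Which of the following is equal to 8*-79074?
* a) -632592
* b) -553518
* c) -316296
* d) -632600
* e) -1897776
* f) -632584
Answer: a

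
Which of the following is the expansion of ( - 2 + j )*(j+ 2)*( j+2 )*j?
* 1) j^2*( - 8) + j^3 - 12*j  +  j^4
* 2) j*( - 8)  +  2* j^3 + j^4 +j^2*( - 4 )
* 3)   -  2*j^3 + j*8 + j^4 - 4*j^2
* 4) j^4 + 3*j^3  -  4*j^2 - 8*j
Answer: 2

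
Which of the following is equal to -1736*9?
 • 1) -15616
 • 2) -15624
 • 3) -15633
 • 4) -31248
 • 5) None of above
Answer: 2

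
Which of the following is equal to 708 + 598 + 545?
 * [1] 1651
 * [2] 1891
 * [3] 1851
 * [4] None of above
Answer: 3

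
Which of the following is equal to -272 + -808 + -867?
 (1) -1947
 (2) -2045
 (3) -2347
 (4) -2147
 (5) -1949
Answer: 1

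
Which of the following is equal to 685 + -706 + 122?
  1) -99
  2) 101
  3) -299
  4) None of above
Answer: 2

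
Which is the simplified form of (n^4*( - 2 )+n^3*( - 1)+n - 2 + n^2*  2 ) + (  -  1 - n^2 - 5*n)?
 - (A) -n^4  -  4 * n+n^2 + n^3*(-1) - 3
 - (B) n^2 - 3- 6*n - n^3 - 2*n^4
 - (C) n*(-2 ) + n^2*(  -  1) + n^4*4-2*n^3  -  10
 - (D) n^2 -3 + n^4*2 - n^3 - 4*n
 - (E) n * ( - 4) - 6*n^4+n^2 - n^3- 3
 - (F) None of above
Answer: F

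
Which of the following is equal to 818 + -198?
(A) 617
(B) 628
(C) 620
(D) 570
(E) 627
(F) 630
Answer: C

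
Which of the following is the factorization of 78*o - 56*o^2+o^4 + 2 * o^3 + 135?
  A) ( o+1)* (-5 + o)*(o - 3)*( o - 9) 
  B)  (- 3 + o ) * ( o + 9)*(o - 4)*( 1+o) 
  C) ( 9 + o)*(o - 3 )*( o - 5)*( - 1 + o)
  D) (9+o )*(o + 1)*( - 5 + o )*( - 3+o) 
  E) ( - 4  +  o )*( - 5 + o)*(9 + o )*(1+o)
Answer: D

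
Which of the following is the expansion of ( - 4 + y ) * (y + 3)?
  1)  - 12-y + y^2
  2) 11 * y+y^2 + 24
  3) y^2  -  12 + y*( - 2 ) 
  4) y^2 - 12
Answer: 1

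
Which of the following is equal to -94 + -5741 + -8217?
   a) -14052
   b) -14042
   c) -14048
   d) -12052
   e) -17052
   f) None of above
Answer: a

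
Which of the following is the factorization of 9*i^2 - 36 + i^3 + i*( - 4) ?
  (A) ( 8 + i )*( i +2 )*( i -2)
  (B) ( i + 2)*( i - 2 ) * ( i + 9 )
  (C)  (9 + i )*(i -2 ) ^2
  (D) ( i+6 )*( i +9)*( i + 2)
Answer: B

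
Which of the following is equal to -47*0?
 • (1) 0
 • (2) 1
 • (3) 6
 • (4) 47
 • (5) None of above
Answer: 1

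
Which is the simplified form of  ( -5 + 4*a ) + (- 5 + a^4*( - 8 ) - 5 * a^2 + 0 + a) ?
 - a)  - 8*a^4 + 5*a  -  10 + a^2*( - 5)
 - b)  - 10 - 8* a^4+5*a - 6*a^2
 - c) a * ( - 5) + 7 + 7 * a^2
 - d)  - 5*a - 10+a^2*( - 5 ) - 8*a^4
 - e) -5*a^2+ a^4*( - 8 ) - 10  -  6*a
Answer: a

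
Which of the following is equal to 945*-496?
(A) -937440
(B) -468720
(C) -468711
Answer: B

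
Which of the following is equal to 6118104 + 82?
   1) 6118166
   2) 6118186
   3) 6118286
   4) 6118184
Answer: 2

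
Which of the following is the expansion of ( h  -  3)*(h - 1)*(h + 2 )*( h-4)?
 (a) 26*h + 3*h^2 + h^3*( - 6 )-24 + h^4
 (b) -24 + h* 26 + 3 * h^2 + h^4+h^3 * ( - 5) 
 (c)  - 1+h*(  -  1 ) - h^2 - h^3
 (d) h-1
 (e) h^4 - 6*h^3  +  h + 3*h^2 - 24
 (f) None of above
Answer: a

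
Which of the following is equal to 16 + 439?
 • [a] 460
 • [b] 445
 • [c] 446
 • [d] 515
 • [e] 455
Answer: e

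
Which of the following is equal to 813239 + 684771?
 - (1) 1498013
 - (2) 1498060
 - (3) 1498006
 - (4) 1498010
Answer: 4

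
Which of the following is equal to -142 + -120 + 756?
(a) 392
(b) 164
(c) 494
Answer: c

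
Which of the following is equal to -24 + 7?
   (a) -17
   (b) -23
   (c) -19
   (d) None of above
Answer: a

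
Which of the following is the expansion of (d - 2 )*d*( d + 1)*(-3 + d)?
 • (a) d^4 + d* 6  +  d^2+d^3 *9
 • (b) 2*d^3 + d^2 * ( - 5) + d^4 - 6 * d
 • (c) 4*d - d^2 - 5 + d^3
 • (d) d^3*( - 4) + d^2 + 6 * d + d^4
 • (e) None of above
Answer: d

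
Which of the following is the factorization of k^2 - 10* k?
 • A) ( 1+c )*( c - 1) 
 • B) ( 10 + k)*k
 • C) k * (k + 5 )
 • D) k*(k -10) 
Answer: D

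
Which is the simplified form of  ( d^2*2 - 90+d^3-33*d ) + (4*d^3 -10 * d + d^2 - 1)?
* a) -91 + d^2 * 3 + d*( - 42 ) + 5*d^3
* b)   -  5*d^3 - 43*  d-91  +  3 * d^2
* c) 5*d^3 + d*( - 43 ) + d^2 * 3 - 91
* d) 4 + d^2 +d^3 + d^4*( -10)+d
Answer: c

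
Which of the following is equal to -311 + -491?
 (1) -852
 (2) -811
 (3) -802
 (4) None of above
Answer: 3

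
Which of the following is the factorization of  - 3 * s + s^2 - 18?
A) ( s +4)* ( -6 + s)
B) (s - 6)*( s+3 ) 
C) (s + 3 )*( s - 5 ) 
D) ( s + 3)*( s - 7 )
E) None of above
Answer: B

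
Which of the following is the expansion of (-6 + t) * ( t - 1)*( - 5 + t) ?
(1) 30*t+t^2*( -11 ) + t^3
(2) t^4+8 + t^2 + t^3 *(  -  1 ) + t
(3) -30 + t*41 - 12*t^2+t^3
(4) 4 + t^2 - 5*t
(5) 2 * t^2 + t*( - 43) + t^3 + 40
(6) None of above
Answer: 3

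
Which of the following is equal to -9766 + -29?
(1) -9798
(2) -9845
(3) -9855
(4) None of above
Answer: 4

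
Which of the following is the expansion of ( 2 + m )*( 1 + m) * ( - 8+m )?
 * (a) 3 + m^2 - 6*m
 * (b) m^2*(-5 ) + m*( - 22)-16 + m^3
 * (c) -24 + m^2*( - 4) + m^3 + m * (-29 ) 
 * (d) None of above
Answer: b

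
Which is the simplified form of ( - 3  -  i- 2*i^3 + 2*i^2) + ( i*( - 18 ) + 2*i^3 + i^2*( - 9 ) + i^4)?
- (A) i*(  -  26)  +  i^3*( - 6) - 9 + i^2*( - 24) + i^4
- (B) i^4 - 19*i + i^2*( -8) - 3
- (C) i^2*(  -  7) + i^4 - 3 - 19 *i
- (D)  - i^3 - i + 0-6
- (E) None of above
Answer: C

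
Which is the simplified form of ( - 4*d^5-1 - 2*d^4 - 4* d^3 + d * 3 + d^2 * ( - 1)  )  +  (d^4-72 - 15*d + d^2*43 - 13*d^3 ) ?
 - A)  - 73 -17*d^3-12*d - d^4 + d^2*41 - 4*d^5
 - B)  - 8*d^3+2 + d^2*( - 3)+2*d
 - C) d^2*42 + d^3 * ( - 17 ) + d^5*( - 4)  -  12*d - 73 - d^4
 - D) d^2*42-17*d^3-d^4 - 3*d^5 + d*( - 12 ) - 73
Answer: C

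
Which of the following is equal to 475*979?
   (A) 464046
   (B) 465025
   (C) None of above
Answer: B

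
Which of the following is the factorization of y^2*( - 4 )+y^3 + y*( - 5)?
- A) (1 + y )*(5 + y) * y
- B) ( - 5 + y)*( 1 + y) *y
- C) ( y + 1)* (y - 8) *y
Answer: B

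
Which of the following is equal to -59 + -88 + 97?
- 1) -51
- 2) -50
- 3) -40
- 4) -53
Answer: 2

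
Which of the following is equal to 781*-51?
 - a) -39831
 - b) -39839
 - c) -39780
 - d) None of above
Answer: a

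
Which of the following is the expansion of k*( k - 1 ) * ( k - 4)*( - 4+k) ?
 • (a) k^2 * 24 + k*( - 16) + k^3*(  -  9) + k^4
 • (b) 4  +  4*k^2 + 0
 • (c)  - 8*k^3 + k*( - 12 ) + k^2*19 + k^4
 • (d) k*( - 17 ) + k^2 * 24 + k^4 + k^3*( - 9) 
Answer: a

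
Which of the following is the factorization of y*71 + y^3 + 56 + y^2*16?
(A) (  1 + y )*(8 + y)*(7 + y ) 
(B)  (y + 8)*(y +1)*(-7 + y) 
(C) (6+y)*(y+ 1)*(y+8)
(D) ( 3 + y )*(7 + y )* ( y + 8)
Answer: A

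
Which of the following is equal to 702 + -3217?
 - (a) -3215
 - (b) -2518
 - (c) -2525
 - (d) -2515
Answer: d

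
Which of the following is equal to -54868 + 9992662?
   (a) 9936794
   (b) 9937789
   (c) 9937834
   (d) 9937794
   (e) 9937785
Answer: d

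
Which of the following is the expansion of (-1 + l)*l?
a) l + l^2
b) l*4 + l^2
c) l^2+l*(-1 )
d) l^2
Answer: c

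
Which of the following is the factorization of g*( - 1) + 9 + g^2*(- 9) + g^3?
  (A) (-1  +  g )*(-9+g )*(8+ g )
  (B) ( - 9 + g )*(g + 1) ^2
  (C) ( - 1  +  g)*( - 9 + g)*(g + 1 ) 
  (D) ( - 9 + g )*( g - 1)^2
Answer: C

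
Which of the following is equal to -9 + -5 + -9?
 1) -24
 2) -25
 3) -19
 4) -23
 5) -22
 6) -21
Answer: 4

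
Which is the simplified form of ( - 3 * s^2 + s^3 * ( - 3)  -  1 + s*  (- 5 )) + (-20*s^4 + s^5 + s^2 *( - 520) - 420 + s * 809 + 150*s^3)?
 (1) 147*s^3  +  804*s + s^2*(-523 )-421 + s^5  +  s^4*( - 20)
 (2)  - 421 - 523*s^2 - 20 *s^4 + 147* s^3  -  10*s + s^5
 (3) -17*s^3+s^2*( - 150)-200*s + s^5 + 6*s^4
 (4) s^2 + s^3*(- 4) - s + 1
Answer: 1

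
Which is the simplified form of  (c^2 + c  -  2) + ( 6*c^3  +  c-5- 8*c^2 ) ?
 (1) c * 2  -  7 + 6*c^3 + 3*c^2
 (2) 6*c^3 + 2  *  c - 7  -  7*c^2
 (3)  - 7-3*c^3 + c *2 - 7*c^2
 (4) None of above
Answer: 2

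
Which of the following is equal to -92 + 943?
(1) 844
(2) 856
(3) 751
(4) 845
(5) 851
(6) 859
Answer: 5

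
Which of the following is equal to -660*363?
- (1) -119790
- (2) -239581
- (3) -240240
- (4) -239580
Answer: 4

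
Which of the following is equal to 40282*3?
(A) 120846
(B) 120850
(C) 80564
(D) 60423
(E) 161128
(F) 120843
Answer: A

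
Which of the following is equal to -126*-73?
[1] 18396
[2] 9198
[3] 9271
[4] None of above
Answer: 2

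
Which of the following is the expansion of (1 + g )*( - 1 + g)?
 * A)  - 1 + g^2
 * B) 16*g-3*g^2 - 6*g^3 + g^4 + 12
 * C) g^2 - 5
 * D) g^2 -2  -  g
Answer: A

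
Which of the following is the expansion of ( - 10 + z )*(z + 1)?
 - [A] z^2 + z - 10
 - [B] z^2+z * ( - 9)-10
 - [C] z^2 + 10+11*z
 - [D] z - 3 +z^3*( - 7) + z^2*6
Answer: B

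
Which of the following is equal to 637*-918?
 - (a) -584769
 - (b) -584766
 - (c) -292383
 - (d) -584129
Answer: b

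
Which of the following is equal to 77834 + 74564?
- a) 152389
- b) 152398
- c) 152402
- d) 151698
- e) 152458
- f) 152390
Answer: b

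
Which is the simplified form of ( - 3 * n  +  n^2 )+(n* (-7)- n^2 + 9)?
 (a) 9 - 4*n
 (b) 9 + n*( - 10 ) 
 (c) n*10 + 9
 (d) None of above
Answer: b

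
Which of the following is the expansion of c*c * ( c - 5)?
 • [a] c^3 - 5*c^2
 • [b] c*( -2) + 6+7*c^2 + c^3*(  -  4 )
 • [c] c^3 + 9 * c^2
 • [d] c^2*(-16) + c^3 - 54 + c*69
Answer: a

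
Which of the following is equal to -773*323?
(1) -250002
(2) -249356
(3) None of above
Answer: 3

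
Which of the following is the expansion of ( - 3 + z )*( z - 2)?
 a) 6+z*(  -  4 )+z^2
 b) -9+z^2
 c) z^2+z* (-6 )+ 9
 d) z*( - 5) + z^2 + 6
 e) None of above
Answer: d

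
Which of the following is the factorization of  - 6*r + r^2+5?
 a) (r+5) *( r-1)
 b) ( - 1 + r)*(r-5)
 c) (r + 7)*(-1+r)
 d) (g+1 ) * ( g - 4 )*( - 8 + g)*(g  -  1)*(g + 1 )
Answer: b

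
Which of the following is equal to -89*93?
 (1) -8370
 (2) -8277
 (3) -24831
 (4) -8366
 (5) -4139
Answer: 2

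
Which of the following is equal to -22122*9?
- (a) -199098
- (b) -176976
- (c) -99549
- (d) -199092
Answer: a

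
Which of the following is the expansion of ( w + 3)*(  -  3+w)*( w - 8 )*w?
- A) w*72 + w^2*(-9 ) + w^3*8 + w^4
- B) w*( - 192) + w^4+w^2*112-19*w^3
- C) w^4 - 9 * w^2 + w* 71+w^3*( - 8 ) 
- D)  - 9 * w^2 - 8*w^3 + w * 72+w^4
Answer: D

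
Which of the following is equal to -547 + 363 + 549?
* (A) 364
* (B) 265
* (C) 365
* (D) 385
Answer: C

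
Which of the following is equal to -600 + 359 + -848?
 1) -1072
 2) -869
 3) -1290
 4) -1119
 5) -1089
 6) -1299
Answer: 5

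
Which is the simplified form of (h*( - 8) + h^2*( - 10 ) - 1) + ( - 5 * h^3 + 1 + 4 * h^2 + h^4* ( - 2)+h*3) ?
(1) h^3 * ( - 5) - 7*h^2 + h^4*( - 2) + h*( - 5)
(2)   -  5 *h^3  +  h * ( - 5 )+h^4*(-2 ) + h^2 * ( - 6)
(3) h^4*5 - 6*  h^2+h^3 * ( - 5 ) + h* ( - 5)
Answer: 2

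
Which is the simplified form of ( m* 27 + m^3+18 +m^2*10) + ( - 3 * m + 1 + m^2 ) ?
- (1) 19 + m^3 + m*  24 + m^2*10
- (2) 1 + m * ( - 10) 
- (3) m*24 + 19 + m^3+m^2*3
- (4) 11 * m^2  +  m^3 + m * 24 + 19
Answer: 4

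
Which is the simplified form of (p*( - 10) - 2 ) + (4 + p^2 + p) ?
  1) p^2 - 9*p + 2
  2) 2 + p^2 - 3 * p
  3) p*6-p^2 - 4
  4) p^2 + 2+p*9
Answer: 1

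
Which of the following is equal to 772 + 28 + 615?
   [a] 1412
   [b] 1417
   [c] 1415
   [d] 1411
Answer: c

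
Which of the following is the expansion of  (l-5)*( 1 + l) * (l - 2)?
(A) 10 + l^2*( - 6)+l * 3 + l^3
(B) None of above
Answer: A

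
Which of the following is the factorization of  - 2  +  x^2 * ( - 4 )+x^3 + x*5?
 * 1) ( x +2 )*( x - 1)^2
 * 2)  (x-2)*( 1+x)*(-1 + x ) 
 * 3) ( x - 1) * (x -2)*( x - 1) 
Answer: 3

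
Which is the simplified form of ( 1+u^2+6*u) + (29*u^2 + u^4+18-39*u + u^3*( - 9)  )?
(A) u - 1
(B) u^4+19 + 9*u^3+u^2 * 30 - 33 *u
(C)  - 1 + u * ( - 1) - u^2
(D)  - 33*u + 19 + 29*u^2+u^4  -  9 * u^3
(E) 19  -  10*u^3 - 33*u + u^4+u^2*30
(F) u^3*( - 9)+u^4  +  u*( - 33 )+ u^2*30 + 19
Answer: F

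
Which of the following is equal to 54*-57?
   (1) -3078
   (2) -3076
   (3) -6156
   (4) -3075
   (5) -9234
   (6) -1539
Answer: 1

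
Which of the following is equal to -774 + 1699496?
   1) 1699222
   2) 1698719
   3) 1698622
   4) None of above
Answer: 4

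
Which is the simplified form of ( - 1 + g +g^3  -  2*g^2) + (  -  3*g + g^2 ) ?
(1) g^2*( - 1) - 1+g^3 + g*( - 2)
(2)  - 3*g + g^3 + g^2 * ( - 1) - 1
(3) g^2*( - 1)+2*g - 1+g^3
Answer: 1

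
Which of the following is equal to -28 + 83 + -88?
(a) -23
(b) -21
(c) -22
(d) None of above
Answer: d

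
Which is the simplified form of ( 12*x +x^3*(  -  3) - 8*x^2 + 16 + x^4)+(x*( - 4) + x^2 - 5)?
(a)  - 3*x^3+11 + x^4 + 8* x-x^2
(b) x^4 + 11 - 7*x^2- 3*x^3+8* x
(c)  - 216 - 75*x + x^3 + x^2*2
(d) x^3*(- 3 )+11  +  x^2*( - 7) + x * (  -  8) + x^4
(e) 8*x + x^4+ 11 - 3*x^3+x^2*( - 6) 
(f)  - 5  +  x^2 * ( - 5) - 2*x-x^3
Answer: b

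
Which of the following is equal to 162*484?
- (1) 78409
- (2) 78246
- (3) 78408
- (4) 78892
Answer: 3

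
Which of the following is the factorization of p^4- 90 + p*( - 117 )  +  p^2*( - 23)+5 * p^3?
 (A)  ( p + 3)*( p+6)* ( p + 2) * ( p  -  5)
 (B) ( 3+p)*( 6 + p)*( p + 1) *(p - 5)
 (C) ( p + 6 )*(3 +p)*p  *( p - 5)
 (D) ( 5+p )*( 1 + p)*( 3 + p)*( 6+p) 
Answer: B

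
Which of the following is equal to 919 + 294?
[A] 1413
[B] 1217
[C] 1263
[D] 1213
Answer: D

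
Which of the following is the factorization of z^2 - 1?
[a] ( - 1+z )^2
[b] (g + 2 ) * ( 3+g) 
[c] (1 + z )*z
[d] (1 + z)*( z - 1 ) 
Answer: d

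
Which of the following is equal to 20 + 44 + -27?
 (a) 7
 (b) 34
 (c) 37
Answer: c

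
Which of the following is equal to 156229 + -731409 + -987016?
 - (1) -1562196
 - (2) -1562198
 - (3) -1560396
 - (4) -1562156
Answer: 1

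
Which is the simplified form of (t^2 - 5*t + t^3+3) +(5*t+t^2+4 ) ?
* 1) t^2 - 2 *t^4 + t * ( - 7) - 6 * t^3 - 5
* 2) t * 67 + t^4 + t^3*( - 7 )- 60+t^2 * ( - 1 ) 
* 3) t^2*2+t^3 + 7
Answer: 3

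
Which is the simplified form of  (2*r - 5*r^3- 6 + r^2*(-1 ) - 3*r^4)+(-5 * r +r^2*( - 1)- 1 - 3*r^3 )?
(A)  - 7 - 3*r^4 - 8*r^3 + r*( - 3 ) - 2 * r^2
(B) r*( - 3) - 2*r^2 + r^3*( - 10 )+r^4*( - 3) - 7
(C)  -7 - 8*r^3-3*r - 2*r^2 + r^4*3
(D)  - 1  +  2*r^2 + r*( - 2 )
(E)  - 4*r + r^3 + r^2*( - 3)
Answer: A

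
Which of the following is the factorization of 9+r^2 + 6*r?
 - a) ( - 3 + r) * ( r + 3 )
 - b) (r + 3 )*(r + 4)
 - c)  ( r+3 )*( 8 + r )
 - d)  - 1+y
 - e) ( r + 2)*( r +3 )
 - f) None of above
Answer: f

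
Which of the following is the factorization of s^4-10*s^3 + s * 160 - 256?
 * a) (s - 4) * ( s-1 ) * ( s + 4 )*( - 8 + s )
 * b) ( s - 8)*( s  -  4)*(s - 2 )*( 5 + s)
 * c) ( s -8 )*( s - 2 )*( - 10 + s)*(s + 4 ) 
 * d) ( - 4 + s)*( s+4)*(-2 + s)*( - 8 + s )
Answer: d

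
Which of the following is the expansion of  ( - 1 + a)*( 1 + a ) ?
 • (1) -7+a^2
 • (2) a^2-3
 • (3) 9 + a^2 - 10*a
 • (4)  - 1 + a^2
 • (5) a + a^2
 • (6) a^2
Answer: 4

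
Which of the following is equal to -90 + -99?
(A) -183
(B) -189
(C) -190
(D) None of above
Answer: B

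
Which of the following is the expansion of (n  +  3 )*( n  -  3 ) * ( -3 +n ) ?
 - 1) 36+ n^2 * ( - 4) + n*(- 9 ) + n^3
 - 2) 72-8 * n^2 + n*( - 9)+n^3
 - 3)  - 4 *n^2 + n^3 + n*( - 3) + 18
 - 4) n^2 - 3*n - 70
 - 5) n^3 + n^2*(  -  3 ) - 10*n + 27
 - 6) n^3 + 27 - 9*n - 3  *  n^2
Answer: 6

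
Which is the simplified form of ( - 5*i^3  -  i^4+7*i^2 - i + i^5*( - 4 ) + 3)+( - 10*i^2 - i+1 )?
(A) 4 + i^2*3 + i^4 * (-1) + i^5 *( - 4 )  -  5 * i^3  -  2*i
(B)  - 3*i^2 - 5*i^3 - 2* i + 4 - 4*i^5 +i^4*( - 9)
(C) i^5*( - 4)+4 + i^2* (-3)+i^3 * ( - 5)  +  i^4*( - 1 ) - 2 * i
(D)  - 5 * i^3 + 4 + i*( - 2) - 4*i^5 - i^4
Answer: C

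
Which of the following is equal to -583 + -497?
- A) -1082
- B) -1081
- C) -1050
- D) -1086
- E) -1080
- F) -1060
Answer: E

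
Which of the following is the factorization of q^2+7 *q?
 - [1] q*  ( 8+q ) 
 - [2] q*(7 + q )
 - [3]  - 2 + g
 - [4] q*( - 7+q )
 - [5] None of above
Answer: 2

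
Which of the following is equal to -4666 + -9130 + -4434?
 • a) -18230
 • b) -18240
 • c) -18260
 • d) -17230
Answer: a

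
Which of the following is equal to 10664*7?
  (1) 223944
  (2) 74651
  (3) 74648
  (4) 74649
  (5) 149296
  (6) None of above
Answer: 3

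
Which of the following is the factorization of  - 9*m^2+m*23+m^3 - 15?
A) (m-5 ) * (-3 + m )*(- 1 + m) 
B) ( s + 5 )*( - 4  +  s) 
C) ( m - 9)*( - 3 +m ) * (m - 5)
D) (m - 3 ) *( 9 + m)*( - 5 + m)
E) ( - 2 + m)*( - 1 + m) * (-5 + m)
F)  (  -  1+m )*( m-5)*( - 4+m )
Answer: A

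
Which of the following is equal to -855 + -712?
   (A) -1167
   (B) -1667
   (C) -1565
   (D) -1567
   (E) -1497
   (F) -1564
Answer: D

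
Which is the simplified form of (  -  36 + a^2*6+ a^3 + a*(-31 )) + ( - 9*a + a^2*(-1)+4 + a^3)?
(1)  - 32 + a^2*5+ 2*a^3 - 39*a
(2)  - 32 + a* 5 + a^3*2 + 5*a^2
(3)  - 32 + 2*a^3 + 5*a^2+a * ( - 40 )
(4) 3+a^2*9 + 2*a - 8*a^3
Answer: 3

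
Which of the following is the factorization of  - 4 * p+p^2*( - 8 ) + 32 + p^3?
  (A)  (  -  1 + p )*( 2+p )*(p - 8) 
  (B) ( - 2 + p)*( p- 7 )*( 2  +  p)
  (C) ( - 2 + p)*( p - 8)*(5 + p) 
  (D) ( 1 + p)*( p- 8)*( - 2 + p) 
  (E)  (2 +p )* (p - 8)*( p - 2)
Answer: E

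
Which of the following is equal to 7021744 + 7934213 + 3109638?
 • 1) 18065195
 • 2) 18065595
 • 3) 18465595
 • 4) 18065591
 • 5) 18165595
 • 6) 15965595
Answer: 2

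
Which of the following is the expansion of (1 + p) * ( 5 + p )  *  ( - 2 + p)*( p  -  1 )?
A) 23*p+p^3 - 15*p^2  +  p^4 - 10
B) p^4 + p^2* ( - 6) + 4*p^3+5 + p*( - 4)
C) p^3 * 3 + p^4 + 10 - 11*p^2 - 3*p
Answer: C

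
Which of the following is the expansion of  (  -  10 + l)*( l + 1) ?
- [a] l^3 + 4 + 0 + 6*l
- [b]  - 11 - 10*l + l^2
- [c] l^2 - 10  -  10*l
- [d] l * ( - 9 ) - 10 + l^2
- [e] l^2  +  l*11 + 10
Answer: d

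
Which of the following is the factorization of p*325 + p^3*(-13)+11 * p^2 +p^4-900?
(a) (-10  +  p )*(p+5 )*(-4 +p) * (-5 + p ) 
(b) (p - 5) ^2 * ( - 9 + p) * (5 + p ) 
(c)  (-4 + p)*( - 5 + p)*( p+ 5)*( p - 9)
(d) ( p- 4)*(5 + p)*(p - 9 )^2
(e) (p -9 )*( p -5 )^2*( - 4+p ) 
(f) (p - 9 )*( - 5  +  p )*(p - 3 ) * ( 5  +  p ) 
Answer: c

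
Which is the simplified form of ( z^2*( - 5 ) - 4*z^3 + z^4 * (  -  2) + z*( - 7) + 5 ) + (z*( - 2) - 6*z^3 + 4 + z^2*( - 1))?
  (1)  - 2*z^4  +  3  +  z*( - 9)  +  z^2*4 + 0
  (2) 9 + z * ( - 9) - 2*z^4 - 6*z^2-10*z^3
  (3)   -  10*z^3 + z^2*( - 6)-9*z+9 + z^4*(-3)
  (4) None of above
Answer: 2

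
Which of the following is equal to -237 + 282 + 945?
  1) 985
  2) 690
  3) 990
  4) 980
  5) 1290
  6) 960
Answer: 3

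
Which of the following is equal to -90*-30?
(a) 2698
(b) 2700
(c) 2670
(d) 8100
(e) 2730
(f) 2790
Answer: b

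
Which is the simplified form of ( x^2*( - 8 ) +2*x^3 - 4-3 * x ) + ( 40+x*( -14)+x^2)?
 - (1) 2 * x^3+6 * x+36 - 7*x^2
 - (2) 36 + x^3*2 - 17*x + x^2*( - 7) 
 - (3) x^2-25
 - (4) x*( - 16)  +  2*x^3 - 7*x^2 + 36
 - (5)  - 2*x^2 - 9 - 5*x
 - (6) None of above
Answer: 2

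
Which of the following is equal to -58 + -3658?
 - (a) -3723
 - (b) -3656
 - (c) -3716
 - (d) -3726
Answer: c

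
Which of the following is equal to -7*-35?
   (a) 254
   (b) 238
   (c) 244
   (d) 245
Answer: d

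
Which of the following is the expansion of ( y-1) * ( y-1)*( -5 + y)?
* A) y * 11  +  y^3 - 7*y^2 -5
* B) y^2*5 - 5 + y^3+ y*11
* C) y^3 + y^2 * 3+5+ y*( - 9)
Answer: A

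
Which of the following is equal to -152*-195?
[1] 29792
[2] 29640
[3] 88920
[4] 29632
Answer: 2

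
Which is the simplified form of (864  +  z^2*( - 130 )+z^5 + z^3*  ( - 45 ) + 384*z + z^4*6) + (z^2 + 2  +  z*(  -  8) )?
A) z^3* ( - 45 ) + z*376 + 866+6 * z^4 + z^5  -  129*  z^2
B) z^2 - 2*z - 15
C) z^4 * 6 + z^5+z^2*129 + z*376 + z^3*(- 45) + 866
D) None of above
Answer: A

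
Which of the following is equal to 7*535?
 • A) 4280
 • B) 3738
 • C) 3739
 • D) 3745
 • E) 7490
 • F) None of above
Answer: D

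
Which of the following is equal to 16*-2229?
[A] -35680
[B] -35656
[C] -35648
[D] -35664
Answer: D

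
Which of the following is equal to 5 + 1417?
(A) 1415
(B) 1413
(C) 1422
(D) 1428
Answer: C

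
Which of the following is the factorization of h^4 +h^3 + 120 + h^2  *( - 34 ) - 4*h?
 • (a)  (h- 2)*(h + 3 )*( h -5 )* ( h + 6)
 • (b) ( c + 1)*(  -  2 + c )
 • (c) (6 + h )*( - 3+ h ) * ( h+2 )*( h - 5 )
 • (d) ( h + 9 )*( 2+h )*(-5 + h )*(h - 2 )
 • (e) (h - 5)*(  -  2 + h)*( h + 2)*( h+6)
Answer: e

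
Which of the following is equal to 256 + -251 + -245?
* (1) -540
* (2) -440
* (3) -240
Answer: 3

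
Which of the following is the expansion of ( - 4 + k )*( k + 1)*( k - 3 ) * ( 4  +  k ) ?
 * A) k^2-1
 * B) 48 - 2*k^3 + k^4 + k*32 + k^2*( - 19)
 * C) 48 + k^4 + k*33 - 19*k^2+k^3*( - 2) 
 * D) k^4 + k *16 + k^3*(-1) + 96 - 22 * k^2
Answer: B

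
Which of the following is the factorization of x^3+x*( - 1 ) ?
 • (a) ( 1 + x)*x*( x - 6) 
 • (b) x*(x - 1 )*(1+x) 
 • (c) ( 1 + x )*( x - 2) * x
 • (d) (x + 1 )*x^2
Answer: b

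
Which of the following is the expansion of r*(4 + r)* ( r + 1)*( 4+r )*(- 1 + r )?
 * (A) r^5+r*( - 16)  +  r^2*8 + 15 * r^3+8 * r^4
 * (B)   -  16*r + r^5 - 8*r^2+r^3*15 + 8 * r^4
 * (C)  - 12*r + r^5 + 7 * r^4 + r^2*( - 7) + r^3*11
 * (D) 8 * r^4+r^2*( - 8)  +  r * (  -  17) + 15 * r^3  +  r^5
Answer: B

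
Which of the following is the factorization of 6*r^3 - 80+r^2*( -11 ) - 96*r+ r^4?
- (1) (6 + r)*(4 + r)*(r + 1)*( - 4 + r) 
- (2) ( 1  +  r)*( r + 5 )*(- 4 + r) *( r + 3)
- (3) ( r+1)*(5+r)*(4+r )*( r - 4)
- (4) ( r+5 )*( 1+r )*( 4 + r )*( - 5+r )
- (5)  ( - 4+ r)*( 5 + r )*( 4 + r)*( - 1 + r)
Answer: 3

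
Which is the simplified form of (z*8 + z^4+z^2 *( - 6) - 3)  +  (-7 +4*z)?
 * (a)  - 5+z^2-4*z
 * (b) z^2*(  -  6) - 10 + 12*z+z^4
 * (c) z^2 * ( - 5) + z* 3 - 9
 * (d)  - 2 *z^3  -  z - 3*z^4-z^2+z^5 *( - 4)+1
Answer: b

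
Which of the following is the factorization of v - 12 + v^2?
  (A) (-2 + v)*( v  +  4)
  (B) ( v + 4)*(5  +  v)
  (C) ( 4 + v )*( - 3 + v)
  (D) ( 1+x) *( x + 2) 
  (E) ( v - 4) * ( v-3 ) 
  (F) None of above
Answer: C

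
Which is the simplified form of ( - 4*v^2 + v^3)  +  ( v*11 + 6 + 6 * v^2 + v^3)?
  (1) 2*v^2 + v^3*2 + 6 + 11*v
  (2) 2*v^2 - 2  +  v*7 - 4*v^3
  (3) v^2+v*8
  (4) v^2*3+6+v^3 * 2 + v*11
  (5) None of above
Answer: 1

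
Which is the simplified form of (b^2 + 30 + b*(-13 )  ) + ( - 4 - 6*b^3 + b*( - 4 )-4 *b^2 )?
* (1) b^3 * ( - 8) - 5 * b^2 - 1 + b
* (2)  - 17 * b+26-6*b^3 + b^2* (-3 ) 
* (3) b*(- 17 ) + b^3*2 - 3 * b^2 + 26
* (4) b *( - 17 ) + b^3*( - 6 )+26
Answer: 2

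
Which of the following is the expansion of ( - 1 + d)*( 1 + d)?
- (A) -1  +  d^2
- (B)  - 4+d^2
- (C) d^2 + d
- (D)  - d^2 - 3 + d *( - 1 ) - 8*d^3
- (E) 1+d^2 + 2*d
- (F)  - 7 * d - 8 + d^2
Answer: A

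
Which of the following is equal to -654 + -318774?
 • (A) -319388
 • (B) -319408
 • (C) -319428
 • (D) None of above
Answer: C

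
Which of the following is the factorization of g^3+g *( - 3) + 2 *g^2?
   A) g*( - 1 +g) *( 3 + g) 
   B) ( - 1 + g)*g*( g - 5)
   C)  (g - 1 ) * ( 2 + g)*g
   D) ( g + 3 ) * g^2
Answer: A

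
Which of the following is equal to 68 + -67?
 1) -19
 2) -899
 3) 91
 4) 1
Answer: 4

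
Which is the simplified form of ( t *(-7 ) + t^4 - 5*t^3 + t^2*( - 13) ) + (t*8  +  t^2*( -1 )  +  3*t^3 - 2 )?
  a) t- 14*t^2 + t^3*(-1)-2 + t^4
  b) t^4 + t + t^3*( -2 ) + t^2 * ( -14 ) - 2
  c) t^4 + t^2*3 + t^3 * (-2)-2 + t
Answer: b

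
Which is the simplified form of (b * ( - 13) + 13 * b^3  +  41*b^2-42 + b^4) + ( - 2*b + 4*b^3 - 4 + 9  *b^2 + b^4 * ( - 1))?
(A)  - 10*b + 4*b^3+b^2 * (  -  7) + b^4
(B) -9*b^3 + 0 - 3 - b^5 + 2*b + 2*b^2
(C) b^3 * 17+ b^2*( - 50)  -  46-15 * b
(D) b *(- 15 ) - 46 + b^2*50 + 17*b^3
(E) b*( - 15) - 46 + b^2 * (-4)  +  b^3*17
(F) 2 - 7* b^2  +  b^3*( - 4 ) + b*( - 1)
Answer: D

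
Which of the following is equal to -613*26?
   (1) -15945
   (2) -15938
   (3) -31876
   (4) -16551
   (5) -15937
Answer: 2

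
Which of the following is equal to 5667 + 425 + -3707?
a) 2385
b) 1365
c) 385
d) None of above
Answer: a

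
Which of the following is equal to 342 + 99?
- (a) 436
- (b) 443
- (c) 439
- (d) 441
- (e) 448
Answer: d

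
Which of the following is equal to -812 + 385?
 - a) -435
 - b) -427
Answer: b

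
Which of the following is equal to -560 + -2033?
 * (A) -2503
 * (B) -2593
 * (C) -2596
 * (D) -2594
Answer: B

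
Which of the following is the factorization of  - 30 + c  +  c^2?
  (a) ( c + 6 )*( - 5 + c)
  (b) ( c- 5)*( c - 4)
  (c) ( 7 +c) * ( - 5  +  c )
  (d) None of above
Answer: a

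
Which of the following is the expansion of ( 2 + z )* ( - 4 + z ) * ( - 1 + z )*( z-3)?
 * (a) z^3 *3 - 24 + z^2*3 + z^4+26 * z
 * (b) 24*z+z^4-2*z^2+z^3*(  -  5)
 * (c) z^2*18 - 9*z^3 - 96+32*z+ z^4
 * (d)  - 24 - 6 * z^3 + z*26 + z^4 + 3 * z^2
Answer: d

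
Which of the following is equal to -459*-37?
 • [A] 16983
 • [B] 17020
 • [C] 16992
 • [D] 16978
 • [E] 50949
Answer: A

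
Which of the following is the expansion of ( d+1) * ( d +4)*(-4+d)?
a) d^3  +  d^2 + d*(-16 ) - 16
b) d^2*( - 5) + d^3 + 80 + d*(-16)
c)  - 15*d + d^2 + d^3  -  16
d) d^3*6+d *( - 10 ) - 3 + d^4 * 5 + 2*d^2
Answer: a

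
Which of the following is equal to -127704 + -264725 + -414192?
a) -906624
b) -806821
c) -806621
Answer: c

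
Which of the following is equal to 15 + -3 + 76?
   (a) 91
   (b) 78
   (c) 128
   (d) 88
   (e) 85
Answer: d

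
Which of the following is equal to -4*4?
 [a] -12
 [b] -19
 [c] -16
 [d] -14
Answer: c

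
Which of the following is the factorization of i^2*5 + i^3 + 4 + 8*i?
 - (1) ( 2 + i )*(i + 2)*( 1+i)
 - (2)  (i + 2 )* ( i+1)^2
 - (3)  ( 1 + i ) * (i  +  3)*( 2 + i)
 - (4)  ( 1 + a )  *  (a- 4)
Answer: 1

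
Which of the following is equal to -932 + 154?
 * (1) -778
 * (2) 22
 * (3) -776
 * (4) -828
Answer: 1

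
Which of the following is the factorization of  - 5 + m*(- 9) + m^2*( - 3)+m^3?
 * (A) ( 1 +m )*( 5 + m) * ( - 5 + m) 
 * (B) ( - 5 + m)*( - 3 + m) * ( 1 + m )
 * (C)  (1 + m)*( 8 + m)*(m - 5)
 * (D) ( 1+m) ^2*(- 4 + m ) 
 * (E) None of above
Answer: E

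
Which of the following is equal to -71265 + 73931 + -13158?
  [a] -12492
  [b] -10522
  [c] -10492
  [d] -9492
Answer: c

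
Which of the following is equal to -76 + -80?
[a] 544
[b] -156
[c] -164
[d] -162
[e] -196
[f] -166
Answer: b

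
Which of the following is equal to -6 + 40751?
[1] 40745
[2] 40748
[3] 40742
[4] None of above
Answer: 1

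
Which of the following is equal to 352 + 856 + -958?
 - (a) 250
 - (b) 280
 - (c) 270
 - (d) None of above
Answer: a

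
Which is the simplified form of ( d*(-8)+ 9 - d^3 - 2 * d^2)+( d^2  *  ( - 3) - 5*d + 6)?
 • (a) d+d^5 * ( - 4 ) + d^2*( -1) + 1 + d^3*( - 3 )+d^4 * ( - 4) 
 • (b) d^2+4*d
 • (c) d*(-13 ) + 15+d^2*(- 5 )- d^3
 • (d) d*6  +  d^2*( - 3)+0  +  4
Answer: c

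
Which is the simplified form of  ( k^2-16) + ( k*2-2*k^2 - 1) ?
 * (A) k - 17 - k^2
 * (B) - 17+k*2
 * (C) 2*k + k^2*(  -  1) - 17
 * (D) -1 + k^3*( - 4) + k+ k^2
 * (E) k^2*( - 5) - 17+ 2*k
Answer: C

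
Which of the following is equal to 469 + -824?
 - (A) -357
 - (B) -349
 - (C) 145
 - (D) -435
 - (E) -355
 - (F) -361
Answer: E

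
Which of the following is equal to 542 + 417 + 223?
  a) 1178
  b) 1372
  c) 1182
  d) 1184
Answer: c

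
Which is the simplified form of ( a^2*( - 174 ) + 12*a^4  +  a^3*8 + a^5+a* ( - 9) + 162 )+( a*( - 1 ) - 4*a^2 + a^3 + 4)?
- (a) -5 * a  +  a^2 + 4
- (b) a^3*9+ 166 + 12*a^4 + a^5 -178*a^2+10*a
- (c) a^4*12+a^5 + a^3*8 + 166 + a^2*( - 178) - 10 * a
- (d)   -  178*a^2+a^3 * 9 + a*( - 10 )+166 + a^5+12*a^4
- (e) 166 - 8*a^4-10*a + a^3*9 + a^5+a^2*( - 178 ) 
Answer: d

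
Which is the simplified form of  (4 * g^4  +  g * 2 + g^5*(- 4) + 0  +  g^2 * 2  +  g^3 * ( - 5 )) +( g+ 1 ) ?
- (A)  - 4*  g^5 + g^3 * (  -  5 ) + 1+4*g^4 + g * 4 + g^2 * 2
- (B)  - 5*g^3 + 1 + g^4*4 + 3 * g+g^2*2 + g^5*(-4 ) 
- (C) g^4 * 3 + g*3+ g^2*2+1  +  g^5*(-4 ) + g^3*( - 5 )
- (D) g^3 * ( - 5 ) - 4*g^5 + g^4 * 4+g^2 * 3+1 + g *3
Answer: B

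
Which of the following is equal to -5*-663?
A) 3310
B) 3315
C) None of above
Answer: B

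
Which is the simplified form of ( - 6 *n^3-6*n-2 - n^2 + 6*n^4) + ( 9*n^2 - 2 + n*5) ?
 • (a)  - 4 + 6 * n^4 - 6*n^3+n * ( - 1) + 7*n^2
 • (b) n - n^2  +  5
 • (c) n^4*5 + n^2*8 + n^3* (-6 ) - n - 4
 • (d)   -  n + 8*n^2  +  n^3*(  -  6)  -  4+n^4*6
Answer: d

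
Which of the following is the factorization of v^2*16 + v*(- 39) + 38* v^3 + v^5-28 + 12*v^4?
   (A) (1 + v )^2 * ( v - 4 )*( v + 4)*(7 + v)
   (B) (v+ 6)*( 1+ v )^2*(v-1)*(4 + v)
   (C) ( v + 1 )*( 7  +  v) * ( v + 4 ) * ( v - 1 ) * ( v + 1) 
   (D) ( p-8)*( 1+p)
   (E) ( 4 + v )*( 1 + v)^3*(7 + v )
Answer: C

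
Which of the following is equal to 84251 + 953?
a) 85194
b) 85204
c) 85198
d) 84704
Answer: b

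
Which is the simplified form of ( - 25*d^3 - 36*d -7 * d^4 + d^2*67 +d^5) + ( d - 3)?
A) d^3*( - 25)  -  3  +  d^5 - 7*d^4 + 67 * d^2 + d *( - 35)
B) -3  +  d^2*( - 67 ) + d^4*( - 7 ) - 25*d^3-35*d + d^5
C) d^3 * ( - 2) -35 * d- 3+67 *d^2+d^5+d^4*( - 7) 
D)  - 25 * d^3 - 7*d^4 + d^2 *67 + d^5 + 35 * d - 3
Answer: A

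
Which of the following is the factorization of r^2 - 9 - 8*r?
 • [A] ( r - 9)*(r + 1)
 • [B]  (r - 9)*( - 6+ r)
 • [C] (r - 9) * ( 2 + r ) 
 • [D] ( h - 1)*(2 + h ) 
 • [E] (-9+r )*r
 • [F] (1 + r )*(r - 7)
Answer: A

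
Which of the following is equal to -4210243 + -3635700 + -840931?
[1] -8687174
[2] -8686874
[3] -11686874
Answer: 2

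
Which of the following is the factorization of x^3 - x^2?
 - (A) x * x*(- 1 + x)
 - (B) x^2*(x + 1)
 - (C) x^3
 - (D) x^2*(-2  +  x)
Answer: A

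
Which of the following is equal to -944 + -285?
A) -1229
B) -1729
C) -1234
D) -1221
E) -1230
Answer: A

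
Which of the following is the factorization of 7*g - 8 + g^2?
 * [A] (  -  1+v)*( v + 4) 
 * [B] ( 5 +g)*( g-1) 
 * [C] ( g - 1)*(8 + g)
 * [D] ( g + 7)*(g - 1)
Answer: C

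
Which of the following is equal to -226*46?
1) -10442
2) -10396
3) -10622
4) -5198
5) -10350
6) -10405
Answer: 2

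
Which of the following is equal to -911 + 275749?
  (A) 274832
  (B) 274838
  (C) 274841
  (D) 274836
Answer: B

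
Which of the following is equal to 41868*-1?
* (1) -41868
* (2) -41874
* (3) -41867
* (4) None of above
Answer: 1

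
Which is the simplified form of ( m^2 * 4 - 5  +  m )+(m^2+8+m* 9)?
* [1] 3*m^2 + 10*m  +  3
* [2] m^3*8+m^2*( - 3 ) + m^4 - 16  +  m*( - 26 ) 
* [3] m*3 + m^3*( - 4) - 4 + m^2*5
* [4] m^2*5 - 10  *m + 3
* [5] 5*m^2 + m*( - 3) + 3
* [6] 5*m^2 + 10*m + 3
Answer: 6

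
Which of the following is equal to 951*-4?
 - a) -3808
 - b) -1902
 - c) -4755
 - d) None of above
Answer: d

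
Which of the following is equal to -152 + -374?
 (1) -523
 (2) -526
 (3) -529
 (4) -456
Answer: 2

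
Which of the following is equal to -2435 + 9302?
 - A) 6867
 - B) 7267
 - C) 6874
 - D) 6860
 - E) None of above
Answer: A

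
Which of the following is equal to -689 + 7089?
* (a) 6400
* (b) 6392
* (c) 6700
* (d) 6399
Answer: a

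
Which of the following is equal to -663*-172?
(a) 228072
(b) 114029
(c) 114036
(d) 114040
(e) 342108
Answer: c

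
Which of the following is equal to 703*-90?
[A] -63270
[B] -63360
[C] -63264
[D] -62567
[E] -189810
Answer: A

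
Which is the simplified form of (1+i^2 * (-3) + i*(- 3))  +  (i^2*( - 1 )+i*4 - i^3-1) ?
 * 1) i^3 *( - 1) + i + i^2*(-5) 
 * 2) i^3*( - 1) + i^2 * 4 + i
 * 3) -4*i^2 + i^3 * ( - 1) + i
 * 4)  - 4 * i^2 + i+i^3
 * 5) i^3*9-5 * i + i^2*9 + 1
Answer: 3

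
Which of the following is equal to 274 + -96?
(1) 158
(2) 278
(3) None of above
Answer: 3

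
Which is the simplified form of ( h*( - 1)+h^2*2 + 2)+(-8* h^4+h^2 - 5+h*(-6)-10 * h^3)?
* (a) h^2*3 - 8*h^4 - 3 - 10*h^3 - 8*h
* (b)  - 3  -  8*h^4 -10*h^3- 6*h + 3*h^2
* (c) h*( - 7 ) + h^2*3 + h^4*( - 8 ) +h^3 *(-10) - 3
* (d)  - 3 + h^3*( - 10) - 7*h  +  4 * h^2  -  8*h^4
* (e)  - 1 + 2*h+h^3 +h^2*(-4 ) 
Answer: c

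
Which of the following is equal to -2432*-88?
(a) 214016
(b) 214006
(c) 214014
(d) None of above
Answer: a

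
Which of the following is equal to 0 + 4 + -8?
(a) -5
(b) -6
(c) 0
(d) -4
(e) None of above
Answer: d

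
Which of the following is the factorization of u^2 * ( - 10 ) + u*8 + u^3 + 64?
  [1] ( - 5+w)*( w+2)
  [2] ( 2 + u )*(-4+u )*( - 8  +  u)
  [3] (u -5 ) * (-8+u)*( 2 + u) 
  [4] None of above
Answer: 2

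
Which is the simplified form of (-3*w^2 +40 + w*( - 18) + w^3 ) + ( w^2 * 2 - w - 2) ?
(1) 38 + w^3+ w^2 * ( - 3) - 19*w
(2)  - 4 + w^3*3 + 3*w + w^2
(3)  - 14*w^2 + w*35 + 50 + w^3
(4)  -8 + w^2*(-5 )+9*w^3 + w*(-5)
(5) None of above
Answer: 5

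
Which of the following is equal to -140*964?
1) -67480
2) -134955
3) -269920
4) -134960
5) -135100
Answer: 4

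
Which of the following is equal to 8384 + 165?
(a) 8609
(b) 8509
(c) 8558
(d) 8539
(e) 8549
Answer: e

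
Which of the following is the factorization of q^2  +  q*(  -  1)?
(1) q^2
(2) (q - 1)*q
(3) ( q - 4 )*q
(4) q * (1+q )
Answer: 2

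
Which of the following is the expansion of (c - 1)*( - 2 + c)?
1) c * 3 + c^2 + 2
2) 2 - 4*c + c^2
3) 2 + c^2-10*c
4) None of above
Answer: 4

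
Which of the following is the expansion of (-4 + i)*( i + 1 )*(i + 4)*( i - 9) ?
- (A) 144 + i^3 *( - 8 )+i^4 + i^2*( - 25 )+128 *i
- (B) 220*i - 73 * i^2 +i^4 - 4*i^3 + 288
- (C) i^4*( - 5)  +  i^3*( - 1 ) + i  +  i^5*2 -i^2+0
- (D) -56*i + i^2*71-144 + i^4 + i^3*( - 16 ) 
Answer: A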